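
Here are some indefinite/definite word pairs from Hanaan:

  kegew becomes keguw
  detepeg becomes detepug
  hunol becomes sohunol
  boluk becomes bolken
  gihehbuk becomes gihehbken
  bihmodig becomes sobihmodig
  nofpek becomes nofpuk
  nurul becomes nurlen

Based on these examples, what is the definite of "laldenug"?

laldengen

"laldenug" has last vowel 'u'. The stems whose last vowel is 'u' (boluk → bolken, gihehbuk → gihehbken, nurul → nurlen) delete the last vowel and add -en.
The other patterns: stems whose last vowel is 'e' change the last vowel to 'u'; stems whose last vowel is 'i' or 'o' add the prefix so-.
So laldenug → laldengen.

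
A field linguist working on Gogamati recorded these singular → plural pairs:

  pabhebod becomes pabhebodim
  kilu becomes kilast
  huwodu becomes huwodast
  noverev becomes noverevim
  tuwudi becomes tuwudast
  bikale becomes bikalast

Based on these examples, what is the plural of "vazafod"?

bikale and noverev both have last vowel 'e' yet inflect differently (bikalast, noverevim), so the last vowel is not what conditions the rule; whether the stem ends in a vowel or a consonant is.
"vazafod" ends in a consonant. The stems ending in a consonant (pabhebod → pabhebodim, noverev → noverevim) add -im.
The other pattern: stems ending in a vowel drop the final letter and add -ast.
So vazafod → vazafodim.

vazafodim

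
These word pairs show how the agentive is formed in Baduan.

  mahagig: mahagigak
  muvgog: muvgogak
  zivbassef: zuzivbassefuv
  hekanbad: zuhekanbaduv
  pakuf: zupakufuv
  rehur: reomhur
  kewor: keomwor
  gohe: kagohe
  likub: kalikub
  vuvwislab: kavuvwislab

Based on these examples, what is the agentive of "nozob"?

pakuf and rehur both have last vowel 'u' yet inflect differently (zupakufuv, reomhur), so the last vowel is not what conditions the rule; the final letter is.
"nozob" ends in -b. The stems ending in -b (likub → kalikub, vuvwislab → kavuvwislab) add the prefix ka-.
The other patterns: stems ending in -g add -ak; stems ending in -d or -f add zu- … -uv around the stem; stems ending in -r insert -om- after the first vowel.
So nozob → kanozob.

kanozob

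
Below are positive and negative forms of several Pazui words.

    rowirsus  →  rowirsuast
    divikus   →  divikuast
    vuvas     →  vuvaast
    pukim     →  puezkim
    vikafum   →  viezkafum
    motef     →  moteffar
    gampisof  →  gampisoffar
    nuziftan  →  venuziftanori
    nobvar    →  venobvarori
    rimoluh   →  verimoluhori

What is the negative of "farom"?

faezrom

"farom" ends in -m. The stems ending in -m (pukim → puezkim, vikafum → viezkafum) insert -ez- after the first vowel.
So farom → faezrom.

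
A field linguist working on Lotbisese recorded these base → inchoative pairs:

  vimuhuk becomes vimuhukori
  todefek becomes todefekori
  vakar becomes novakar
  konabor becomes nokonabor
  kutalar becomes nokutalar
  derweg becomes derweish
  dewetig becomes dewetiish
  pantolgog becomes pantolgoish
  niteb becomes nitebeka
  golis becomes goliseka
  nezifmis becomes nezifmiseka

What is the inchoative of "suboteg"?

todefek and derweg both have last vowel 'e' yet inflect differently (todefekori, derweish), so the last vowel is not what conditions the rule; the final letter is.
"suboteg" ends in -g. The stems ending in -g (derweg → derweish, dewetig → dewetiish, pantolgog → pantolgoish) drop the final letter and add -ish.
So suboteg → suboteish.

suboteish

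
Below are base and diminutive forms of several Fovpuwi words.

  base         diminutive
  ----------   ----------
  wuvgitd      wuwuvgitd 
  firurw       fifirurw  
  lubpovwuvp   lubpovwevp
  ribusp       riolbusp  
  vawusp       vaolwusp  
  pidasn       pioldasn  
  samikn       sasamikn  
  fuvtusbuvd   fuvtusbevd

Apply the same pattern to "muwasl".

muolwasl

"muwasl" has second-to-last letter 's'. The stems whose second-to-last letter is 's' (ribusp → riolbusp, vawusp → vaolwusp, pidasn → pioldasn) insert -ol- after the first vowel.
The other patterns: stems whose second-to-last letter is 'v' change the last vowel to 'e'; stems whose second-to-last letter is 'k', 'r' or 't' repeat the first consonant+vowel as a prefix.
So muwasl → muolwasl.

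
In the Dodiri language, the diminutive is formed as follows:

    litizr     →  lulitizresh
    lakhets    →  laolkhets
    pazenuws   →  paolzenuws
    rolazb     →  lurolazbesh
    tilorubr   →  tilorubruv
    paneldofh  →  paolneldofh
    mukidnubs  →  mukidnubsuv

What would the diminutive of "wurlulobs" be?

litizr and tilorubr both end in -r yet inflect differently (lulitizresh, tilorubruv), so the final letter is not what conditions the rule; the second-to-last letter is.
"wurlulobs" has second-to-last letter 'b'. The stems whose second-to-last letter is 'b' (mukidnubs → mukidnubsuv, tilorubr → tilorubruv) add -uv.
The other patterns: stems whose second-to-last letter is 'z' add lu- … -esh around the stem; stems whose second-to-last letter is 'f', 't' or 'w' insert -ol- after the first vowel.
So wurlulobs → wurlulobsuv.

wurlulobsuv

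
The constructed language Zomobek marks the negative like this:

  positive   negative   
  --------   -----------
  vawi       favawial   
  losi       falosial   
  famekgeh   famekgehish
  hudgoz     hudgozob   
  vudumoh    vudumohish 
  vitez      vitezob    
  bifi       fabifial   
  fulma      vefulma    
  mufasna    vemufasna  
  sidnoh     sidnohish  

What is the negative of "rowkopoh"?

rowkopohish

hudgoz and vudumoh both have last vowel 'o' yet inflect differently (hudgozob, vudumohish), so the last vowel is not what conditions the rule; the final letter is.
"rowkopoh" ends in -h. The stems ending in -h (vudumoh → vudumohish, sidnoh → sidnohish, famekgeh → famekgehish) add -ish.
So rowkopoh → rowkopohish.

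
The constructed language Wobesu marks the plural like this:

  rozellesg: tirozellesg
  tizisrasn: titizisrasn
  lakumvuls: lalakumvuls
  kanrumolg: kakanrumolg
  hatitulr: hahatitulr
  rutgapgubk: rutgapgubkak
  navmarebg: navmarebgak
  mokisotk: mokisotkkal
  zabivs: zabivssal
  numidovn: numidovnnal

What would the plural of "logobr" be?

rozellesg and kanrumolg both end in -g yet inflect differently (tirozellesg, kakanrumolg), so the final letter is not what conditions the rule; the second-to-last letter is.
"logobr" has second-to-last letter 'b'. The stems whose second-to-last letter is 'b' (rutgapgubk → rutgapgubkak, navmarebg → navmarebgak) add -ak.
The other patterns: stems whose second-to-last letter is 's' add the prefix ti-; stems whose second-to-last letter is 'l' repeat the first consonant+vowel as a prefix; stems whose second-to-last letter is 't' or 'v' double the final consonant and add -al.
So logobr → logobrak.

logobrak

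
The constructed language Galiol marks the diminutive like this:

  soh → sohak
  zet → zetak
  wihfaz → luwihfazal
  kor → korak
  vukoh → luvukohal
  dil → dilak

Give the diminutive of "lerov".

vukoh and soh both end in -h yet inflect differently (luvukohal, sohak), so the final letter is not what conditions the rule; the number of vowels is.
"lerov" has 2 vowels. The stems with 2 vowels (vukoh → luvukohal, wihfaz → luwihfazal) add lu- … -al around the stem.
The other pattern: stems with 1 vowel add -ak.
So lerov → luleroval.

luleroval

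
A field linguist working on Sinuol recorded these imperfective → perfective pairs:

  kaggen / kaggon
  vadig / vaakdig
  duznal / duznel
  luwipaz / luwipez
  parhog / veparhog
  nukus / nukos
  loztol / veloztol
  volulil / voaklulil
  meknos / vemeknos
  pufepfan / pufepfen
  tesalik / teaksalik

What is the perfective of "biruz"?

biroz

kaggen and pufepfan both end in -n yet inflect differently (kaggon, pufepfen), so the final letter is not what conditions the rule; the last vowel is.
"biruz" has last vowel 'u'. The one such stem in the data (nukus → nukos) changes the last vowel to 'o' (as does kaggen), so the same rule applies.
The other patterns: stems whose last vowel is 'i' insert -ak- after the first vowel; stems whose last vowel is 'a' change the last vowel to 'e'; stems whose last vowel is 'o' add the prefix ve-.
So biruz → biroz.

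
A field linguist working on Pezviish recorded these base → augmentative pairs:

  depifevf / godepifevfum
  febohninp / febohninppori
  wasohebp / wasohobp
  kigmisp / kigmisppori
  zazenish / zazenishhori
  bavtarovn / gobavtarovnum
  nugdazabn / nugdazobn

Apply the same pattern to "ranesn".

ranesnnori

nugdazabn and bavtarovn both end in -n yet inflect differently (nugdazobn, gobavtarovnum), so the final letter is not what conditions the rule; the second-to-last letter is.
"ranesn" has second-to-last letter 's'. The stems whose second-to-last letter is 's' (kigmisp → kigmisppori, zazenish → zazenishhori) double the final consonant and add -ori.
So ranesn → ranesnnori.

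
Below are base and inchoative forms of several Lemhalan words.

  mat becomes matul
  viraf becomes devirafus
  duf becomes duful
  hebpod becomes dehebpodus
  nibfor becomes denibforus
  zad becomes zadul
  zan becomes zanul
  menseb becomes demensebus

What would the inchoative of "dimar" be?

dedimarus

"dimar" has 2 vowels. The stems with 2 vowels (menseb → demensebus, hebpod → dehebpodus, viraf → devirafus) add de- … -us around the stem.
The other pattern: stems with 1 vowel add -ul.
So dimar → dedimarus.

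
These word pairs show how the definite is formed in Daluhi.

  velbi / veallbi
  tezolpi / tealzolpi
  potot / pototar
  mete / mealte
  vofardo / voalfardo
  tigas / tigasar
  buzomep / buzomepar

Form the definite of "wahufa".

waalhufa

"wahufa" ends in a vowel. The stems ending in a vowel (mete → mealte, tezolpi → tealzolpi, vofardo → voalfardo) insert -al- after the first vowel.
So wahufa → waalhufa.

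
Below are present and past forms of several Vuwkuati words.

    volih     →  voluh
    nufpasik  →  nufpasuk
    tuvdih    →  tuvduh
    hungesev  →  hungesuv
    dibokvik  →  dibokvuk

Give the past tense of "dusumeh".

dusumuh

Every pair shown (volih → voluh, nufpasik → nufpasuk, tuvdih → tuvduh, …) follows the same rule: change the last vowel to 'u'.
So dusumeh → dusumuh.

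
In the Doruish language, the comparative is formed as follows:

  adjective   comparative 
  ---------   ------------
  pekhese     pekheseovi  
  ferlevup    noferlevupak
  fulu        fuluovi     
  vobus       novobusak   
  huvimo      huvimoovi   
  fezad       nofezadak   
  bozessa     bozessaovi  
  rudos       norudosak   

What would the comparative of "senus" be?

rudos and huvimo both have last vowel 'o' yet inflect differently (norudosak, huvimoovi), so the last vowel is not what conditions the rule; whether the stem ends in a vowel or a consonant is.
"senus" ends in a consonant. The stems ending in a consonant (fezad → nofezadak, ferlevup → noferlevupak, rudos → norudosak) add no- … -ak around the stem.
So senus → nosenusak.

nosenusak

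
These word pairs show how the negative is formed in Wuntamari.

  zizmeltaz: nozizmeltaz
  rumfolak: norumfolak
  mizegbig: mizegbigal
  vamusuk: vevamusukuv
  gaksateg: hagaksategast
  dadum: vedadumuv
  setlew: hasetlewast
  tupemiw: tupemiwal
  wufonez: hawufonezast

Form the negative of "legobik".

legobikal

"legobik" has last vowel 'i'. The stems whose last vowel is 'i' (tupemiw → tupemiwal, mizegbig → mizegbigal) add -al.
So legobik → legobikal.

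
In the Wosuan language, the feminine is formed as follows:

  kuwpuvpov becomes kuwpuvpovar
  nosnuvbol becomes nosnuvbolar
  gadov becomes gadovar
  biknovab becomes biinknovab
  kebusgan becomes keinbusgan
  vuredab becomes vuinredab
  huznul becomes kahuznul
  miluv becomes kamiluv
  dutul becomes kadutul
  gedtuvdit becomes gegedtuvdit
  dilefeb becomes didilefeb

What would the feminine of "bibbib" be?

bibibbib

nosnuvbol and huznul both end in -l yet inflect differently (nosnuvbolar, kahuznul), so the final letter is not what conditions the rule; the last vowel is.
"bibbib" has last vowel 'i'. The one such stem in the data (gedtuvdit → gegedtuvdit) repeats the first consonant+vowel as a prefix (as does dilefeb), so the same rule applies.
The other patterns: stems whose last vowel is 'o' add -ar; stems whose last vowel is 'a' insert -in- after the first vowel; stems whose last vowel is 'u' add the prefix ka-.
So bibbib → bibibbib.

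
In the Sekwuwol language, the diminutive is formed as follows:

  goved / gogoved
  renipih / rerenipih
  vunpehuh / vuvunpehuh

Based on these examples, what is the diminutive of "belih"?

Every pair shown (goved → gogoved, renipih → rerenipih, vunpehuh → vuvunpehuh) follows the same rule: repeat the first consonant+vowel as a prefix.
So belih → bebelih.

bebelih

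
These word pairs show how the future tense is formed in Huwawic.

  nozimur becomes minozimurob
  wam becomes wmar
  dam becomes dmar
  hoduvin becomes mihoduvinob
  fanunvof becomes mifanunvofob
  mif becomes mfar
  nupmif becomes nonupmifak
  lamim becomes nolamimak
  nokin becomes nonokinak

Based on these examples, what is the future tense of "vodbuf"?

novodbufak

dam and lamim both end in -m yet inflect differently (dmar, nolamimak), so the final letter is not what conditions the rule; the number of vowels is.
"vodbuf" has 2 vowels. The stems with 2 vowels (lamim → nolamimak, nupmif → nonupmifak, nokin → nonokinak) add no- … -ak around the stem.
So vodbuf → novodbufak.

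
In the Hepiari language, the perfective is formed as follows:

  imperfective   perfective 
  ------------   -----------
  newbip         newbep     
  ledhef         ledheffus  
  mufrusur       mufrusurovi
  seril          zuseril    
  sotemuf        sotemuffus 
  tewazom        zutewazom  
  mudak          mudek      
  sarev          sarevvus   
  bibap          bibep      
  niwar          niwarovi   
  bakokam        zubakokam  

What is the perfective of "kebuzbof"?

kebuzboffus

bakokam and niwar both have last vowel 'a' yet inflect differently (zubakokam, niwarovi), so the last vowel is not what conditions the rule; the final letter is.
"kebuzbof" ends in -f. The stems ending in -f (sotemuf → sotemuffus, ledhef → ledheffus) double the final consonant and add -us.
The other patterns: stems ending in -l or -m add the prefix zu-; stems ending in -r add -ovi; stems ending in -k or -p change the last vowel to 'e'.
So kebuzbof → kebuzboffus.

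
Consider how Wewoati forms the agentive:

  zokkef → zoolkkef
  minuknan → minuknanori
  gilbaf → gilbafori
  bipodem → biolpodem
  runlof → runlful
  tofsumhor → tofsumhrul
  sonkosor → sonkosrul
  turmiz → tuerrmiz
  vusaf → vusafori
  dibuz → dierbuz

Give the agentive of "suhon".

suhnul

"suhon" has last vowel 'o'. The stems whose last vowel is 'o' (runlof → runlful, tofsumhor → tofsumhrul, sonkosor → sonkosrul) delete the last vowel and add -ul.
The other patterns: stems whose last vowel is 'i' or 'u' insert -er- after the first vowel; stems whose last vowel is 'a' add -ori; stems whose last vowel is 'e' insert -ol- after the first vowel.
So suhon → suhnul.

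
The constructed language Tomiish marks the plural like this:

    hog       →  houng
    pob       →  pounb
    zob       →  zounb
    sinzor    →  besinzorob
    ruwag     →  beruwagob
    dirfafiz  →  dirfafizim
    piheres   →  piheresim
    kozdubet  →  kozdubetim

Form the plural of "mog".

hog and ruwag both end in -g yet inflect differently (houng, beruwagob), so the final letter is not what conditions the rule; the number of vowels is.
"mog" has 1 vowel. The stems with 1 vowel (hog → houng, pob → pounb, zob → zounb) insert -un- after the first vowel.
So mog → moung.

moung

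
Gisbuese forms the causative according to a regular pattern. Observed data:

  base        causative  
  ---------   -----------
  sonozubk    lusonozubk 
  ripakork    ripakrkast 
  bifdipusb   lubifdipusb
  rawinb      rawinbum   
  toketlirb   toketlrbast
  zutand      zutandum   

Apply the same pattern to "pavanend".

"pavanend" has second-to-last letter 'n'. The stems whose second-to-last letter is 'n' (rawinb → rawinbum, zutand → zutandum) add -um.
So pavanend → pavanendum.

pavanendum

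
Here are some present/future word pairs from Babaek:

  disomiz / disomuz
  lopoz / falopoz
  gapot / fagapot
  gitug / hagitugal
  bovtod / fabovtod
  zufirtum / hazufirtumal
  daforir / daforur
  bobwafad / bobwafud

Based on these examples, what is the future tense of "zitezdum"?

hazitezdumal

"zitezdum" has last vowel 'u'. The stems whose last vowel is 'u' (gitug → hagitugal, zufirtum → hazufirtumal) add ha- … -al around the stem.
So zitezdum → hazitezdumal.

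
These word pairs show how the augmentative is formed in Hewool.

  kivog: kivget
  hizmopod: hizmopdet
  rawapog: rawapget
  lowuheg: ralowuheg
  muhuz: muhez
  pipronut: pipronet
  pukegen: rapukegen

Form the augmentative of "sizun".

sizen

lowuheg and rawapog both end in -g yet inflect differently (ralowuheg, rawapget), so the final letter is not what conditions the rule; the last vowel is.
"sizun" has last vowel 'u'. The stems whose last vowel is 'u' (pipronut → pipronet, muhuz → muhez) change the last vowel to 'e'.
So sizun → sizen.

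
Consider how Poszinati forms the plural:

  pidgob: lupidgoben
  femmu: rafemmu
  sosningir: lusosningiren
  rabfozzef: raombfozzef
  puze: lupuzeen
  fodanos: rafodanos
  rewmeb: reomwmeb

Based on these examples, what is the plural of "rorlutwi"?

rewmeb and pidgob both end in -b yet inflect differently (reomwmeb, lupidgoben), so the final letter is not what conditions the rule; the first letter is.
"rorlutwi" begins with r-. The stems beginning with r- (rabfozzef → raombfozzef, rewmeb → reomwmeb) insert -om- after the first vowel.
So rorlutwi → roomrlutwi.

roomrlutwi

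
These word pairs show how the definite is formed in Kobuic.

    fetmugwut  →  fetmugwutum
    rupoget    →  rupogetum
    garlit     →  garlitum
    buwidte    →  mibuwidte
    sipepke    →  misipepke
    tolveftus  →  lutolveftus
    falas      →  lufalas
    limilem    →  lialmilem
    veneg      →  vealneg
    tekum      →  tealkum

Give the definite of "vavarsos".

luvavarsos

rupoget and buwidte both have last vowel 'e' yet inflect differently (rupogetum, mibuwidte), so the last vowel is not what conditions the rule; the final letter is.
"vavarsos" ends in -s. The stems ending in -s (tolveftus → lutolveftus, falas → lufalas) add the prefix lu-.
The other patterns: stems ending in -t add -um; stems ending in -e add the prefix mi-; stems ending in -g or -m insert -al- after the first vowel.
So vavarsos → luvavarsos.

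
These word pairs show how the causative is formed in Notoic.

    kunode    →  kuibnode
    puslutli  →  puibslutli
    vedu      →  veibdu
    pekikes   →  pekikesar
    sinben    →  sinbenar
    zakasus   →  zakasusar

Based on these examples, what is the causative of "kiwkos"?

kiwkosar

zakasus and vedu both have last vowel 'u' yet inflect differently (zakasusar, veibdu), so the last vowel is not what conditions the rule; whether the stem ends in a vowel or a consonant is.
"kiwkos" ends in a consonant. The stems ending in a consonant (sinben → sinbenar, zakasus → zakasusar, pekikes → pekikesar) add -ar.
The other pattern: stems ending in a vowel insert -ib- after the first vowel.
So kiwkos → kiwkosar.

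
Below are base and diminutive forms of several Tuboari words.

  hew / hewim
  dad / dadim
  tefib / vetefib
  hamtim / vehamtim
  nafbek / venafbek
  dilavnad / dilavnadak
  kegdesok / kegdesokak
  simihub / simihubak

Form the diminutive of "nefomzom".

dad and dilavnad both end in -d yet inflect differently (dadim, dilavnadak), so the final letter is not what conditions the rule; the number of vowels is.
"nefomzom" has 3 vowels. The stems with 3 vowels (dilavnad → dilavnadak, kegdesok → kegdesokak, simihub → simihubak) add -ak.
The other patterns: stems with 1 vowel add -im; stems with 2 vowels add the prefix ve-.
So nefomzom → nefomzomak.

nefomzomak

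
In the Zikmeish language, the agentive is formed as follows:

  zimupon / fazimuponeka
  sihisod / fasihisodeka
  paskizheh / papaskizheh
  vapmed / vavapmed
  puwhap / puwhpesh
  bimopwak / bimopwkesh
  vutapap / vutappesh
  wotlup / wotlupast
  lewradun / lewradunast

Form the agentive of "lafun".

lafunast

sihisod and vapmed both end in -d yet inflect differently (fasihisodeka, vavapmed), so the final letter is not what conditions the rule; the last vowel is.
"lafun" has last vowel 'u'. The stems whose last vowel is 'u' (wotlup → wotlupast, lewradun → lewradunast) add -ast.
The other patterns: stems whose last vowel is 'o' add fa- … -eka around the stem; stems whose last vowel is 'e' repeat the first consonant+vowel as a prefix; stems whose last vowel is 'a' delete the last vowel and add -esh.
So lafun → lafunast.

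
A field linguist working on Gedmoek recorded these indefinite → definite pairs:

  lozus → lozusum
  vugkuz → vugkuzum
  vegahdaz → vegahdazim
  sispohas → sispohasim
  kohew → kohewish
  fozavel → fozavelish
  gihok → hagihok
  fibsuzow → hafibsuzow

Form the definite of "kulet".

kuletish

vugkuz and vegahdaz both end in -z yet inflect differently (vugkuzum, vegahdazim), so the final letter is not what conditions the rule; the last vowel is.
"kulet" has last vowel 'e'. The stems whose last vowel is 'e' (kohew → kohewish, fozavel → fozavelish) add -ish.
The other patterns: stems whose last vowel is 'u' add -um; stems whose last vowel is 'a' add -im; stems whose last vowel is 'o' add the prefix ha-.
So kulet → kuletish.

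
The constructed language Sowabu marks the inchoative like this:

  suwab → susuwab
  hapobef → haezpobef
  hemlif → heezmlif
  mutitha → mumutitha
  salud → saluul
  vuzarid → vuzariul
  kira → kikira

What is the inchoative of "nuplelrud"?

nuplelruul

hemlif and vuzarid both have last vowel 'i' yet inflect differently (heezmlif, vuzariul), so the last vowel is not what conditions the rule; the final letter is.
"nuplelrud" ends in -d. The stems ending in -d (vuzarid → vuzariul, salud → saluul) drop the final letter and add -ul.
The other patterns: stems ending in -f insert -ez- after the first vowel; stems ending in -a or -b repeat the first consonant+vowel as a prefix.
So nuplelrud → nuplelruul.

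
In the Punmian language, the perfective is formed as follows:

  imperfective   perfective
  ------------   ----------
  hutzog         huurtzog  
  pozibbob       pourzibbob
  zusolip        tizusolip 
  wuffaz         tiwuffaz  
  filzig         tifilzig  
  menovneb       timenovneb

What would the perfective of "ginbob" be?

pozibbob and menovneb both end in -b yet inflect differently (pourzibbob, timenovneb), so the final letter is not what conditions the rule; the last vowel is.
"ginbob" has last vowel 'o'. The stems whose last vowel is 'o' (hutzog → huurtzog, pozibbob → pourzibbob) insert -ur- after the first vowel.
So ginbob → giurnbob.

giurnbob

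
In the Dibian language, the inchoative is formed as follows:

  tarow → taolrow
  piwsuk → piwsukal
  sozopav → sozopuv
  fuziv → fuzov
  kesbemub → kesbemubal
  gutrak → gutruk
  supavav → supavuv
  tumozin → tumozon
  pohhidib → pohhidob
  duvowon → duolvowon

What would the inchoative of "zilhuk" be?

"zilhuk" has last vowel 'u'. The stems whose last vowel is 'u' (kesbemub → kesbemubal, piwsuk → piwsukal) add -al.
The other patterns: stems whose last vowel is 'o' insert -ol- after the first vowel; stems whose last vowel is 'i' change the last vowel to 'o'; stems whose last vowel is 'a' change the last vowel to 'u'.
So zilhuk → zilhukal.

zilhukal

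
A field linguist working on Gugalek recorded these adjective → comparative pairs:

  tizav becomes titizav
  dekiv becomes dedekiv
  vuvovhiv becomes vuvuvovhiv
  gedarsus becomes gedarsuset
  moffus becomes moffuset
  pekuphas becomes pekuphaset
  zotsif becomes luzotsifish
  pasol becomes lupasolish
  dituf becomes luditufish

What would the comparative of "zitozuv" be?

tizav and pekuphas both have last vowel 'a' yet inflect differently (titizav, pekuphaset), so the last vowel is not what conditions the rule; the final letter is.
"zitozuv" ends in -v. The stems ending in -v (tizav → titizav, dekiv → dedekiv, vuvovhiv → vuvuvovhiv) repeat the first consonant+vowel as a prefix.
So zitozuv → zizitozuv.

zizitozuv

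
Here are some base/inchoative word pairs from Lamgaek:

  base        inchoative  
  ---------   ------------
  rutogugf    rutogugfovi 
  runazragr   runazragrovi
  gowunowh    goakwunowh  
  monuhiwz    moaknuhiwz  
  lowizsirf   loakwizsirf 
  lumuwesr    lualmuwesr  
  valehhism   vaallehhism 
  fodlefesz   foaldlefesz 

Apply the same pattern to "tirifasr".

tialrifasr

rutogugf and lowizsirf both end in -f yet inflect differently (rutogugfovi, loakwizsirf), so the final letter is not what conditions the rule; the second-to-last letter is.
"tirifasr" has second-to-last letter 's'. The stems whose second-to-last letter is 's' (lumuwesr → lualmuwesr, valehhism → vaallehhism, fodlefesz → foaldlefesz) insert -al- after the first vowel.
So tirifasr → tialrifasr.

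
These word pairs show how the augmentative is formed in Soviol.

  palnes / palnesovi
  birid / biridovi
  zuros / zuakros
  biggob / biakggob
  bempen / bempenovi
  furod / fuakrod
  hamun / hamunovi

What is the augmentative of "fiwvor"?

fiakwvor

"fiwvor" has last vowel 'o'. The stems whose last vowel is 'o' (zuros → zuakros, furod → fuakrod, biggob → biakggob) insert -ak- after the first vowel.
So fiwvor → fiakwvor.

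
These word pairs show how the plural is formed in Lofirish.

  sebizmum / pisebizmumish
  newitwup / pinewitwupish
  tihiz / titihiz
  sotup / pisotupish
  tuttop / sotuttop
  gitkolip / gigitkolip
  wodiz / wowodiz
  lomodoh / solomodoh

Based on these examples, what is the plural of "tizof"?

sotizof

gitkolip and tuttop both end in -p yet inflect differently (gigitkolip, sotuttop), so the final letter is not what conditions the rule; the last vowel is.
"tizof" has last vowel 'o'. The stems whose last vowel is 'o' (tuttop → sotuttop, lomodoh → solomodoh) add the prefix so-.
The other patterns: stems whose last vowel is 'i' repeat the first consonant+vowel as a prefix; stems whose last vowel is 'u' add pi- … -ish around the stem.
So tizof → sotizof.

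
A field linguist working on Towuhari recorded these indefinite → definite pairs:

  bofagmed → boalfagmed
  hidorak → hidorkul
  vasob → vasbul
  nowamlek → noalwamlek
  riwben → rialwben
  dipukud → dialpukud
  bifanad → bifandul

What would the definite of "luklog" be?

luklgul

nowamlek and hidorak both end in -k yet inflect differently (noalwamlek, hidorkul), so the final letter is not what conditions the rule; the last vowel is.
"luklog" has last vowel 'o'. The one such stem in the data (vasob → vasbul) deletes the last vowel and adds -ul (as do hidorak, bifanad), so the same rule applies.
So luklog → luklgul.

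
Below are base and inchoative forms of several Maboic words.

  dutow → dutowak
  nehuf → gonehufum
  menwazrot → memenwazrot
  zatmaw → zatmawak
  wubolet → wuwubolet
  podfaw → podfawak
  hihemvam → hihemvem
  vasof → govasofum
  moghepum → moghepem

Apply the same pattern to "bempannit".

bebempannit

hihemvam and podfaw both have last vowel 'a' yet inflect differently (hihemvem, podfawak), so the last vowel is not what conditions the rule; the final letter is.
"bempannit" ends in -t. The stems ending in -t (wubolet → wuwubolet, menwazrot → memenwazrot) repeat the first consonant+vowel as a prefix.
So bempannit → bebempannit.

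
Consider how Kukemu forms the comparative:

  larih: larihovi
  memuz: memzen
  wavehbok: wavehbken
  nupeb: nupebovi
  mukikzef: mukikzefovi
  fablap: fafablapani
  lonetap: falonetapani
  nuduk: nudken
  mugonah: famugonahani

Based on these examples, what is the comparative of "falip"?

falipovi

larih and mugonah both end in -h yet inflect differently (larihovi, famugonahani), so the final letter is not what conditions the rule; the last vowel is.
"falip" has last vowel 'i'. The one such stem in the data (larih → larihovi) adds -ovi, so the same rule applies.
The other patterns: stems whose last vowel is 'a' add fa- … -ani around the stem; stems whose last vowel is 'o' or 'u' delete the last vowel and add -en.
So falip → falipovi.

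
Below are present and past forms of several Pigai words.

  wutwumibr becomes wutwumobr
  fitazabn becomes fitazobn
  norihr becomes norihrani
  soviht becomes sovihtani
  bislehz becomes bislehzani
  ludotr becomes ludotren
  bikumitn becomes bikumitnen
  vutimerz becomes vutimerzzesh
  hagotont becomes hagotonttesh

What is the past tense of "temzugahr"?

wutwumibr and norihr both end in -r yet inflect differently (wutwumobr, norihrani), so the final letter is not what conditions the rule; the second-to-last letter is.
"temzugahr" has second-to-last letter 'h'. The stems whose second-to-last letter is 'h' (norihr → norihrani, soviht → sovihtani, bislehz → bislehzani) add -ani.
The other patterns: stems whose second-to-last letter is 'b' change the last vowel to 'o'; stems whose second-to-last letter is 't' add -en; stems whose second-to-last letter is 'n' or 'r' double the final consonant and add -esh.
So temzugahr → temzugahrani.

temzugahrani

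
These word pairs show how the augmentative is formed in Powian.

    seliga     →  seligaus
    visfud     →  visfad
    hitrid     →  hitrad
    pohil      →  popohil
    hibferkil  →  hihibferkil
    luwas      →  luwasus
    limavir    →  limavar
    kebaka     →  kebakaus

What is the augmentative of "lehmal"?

pohil and hitrid both have last vowel 'i' yet inflect differently (popohil, hitrad), so the last vowel is not what conditions the rule; the final letter is.
"lehmal" ends in -l. The stems ending in -l (pohil → popohil, hibferkil → hihibferkil) repeat the first consonant+vowel as a prefix.
So lehmal → lelehmal.

lelehmal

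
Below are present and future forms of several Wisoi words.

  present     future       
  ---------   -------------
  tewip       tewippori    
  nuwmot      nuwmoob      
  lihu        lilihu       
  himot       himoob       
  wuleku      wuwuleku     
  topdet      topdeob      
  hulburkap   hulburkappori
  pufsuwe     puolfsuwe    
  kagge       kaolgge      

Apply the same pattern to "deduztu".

dededuztu

"deduztu" ends in -u. The stems ending in -u (wuleku → wuwuleku, lihu → lilihu) repeat the first consonant+vowel as a prefix.
So deduztu → dededuztu.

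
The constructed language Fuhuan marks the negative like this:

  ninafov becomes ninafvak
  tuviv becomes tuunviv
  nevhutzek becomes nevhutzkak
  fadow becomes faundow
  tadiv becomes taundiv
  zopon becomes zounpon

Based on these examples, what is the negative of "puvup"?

ninafov and tadiv both end in -v yet inflect differently (ninafvak, taundiv), so the final letter is not what conditions the rule; the number of vowels is.
"puvup" has 2 vowels. The stems with 2 vowels (fadow → faundow, zopon → zounpon, tadiv → taundiv) insert -un- after the first vowel.
So puvup → puunvup.

puunvup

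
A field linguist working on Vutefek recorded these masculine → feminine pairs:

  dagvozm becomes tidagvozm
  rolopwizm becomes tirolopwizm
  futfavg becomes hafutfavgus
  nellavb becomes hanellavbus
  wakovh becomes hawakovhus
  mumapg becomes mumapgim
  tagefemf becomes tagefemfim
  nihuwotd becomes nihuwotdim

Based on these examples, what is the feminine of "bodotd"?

bodotdim

futfavg and mumapg both end in -g yet inflect differently (hafutfavgus, mumapgim), so the final letter is not what conditions the rule; the second-to-last letter is.
"bodotd" has second-to-last letter 't'. The one such stem in the data (nihuwotd → nihuwotdim) adds -im, so the same rule applies.
So bodotd → bodotdim.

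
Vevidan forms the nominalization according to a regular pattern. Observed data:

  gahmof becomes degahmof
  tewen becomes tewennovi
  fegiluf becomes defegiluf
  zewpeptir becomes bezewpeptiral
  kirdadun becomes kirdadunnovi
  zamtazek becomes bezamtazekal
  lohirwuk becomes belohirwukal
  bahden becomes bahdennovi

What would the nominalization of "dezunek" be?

bedezunekal

kirdadun and fegiluf both have last vowel 'u' yet inflect differently (kirdadunnovi, defegiluf), so the last vowel is not what conditions the rule; the final letter is.
"dezunek" ends in -k. The stems ending in -k (lohirwuk → belohirwukal, zamtazek → bezamtazekal) add be- … -al around the stem.
The other patterns: stems ending in -n double the final consonant and add -ovi; stems ending in -f add the prefix de-.
So dezunek → bedezunekal.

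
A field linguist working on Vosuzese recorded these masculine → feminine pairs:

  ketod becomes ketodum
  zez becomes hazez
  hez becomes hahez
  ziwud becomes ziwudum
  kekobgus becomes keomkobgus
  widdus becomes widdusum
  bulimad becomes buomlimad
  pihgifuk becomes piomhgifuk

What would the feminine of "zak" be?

ziwud and bulimad both end in -d yet inflect differently (ziwudum, buomlimad), so the final letter is not what conditions the rule; the number of vowels is.
"zak" has 1 vowel. The stems with 1 vowel (zez → hazez, hez → hahez) add the prefix ha-.
The other patterns: stems with 2 vowels add -um; stems with 3 vowels insert -om- after the first vowel.
So zak → hazak.

hazak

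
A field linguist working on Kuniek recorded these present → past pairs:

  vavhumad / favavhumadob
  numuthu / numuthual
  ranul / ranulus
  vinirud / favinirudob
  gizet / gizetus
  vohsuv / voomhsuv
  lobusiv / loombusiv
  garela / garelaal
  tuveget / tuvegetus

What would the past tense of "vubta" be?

vubtaal

vavhumad and garela both have last vowel 'a' yet inflect differently (favavhumadob, garelaal), so the last vowel is not what conditions the rule; the final letter is.
"vubta" ends in -a. The one such stem in the data (garela → garelaal) adds -al, so the same rule applies.
So vubta → vubtaal.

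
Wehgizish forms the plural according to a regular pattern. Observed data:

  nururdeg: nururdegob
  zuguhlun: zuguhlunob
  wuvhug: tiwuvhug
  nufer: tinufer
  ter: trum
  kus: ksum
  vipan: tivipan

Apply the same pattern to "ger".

grum

"ger" has 1 vowel. The stems with 1 vowel (kus → ksum, ter → trum) delete the last vowel and add -um.
The other patterns: stems with 2 vowels add the prefix ti-; stems with 3 vowels add -ob.
So ger → grum.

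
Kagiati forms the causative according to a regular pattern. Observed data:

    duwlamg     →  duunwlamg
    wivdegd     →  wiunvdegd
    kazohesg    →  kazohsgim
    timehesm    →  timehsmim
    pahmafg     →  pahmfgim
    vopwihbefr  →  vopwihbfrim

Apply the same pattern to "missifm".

missfmim

duwlamg and kazohesg both end in -g yet inflect differently (duunwlamg, kazohsgim), so the final letter is not what conditions the rule; the second-to-last letter is.
"missifm" has second-to-last letter 'f'. The stems whose second-to-last letter is 'f' (pahmafg → pahmfgim, vopwihbefr → vopwihbfrim) delete the last vowel and add -im.
The other pattern: stems whose second-to-last letter is 'g' or 'm' insert -un- after the first vowel.
So missifm → missfmim.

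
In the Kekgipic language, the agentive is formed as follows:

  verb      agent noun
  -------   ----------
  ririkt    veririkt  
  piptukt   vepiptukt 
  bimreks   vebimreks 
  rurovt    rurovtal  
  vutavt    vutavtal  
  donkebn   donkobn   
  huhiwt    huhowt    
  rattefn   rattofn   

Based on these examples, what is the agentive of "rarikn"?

ririkt and rurovt both end in -t yet inflect differently (veririkt, rurovtal), so the final letter is not what conditions the rule; the second-to-last letter is.
"rarikn" has second-to-last letter 'k'. The stems whose second-to-last letter is 'k' (ririkt → veririkt, piptukt → vepiptukt, bimreks → vebimreks) add the prefix ve-.
The other patterns: stems whose second-to-last letter is 'v' add -al; stems whose second-to-last letter is 'b', 'f' or 'w' change the last vowel to 'o'.
So rarikn → verarikn.

verarikn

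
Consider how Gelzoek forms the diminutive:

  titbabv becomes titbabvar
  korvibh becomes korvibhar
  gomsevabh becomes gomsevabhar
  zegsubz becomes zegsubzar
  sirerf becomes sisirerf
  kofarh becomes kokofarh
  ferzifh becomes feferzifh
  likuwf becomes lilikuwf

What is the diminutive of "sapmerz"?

"sapmerz" has second-to-last letter 'r'. The stems whose second-to-last letter is 'r' (sirerf → sisirerf, kofarh → kokofarh) repeat the first consonant+vowel as a prefix.
The other pattern: stems whose second-to-last letter is 'b' add -ar.
So sapmerz → sasapmerz.

sasapmerz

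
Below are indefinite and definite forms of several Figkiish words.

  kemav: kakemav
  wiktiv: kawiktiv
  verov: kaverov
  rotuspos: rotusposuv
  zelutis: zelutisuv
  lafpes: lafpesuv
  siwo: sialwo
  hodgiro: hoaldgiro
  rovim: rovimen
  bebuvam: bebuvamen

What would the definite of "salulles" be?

salullesuv

verov and rotuspos both have last vowel 'o' yet inflect differently (kaverov, rotusposuv), so the last vowel is not what conditions the rule; the final letter is.
"salulles" ends in -s. The stems ending in -s (rotuspos → rotusposuv, zelutis → zelutisuv, lafpes → lafpesuv) add -uv.
The other patterns: stems ending in -v add the prefix ka-; stems ending in -o insert -al- after the first vowel; stems ending in -m add -en.
So salulles → salullesuv.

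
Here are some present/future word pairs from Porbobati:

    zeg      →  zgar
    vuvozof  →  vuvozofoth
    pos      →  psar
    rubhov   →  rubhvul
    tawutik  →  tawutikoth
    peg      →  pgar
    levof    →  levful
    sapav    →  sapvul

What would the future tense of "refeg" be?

levof and vuvozof both end in -f yet inflect differently (levful, vuvozofoth), so the final letter is not what conditions the rule; the number of vowels is.
"refeg" has 2 vowels. The stems with 2 vowels (rubhov → rubhvul, sapav → sapvul, levof → levful) delete the last vowel and add -ul.
The other patterns: stems with 1 vowel delete the last vowel and add -ar; stems with 3 vowels add -oth.
So refeg → refgul.

refgul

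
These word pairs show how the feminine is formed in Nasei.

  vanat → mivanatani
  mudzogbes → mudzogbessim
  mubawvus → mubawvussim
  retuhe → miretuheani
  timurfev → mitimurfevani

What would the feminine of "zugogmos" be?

zugogmossim

"zugogmos" ends in -s. The stems ending in -s (mubawvus → mubawvussim, mudzogbes → mudzogbessim) double the final consonant and add -im.
So zugogmos → zugogmossim.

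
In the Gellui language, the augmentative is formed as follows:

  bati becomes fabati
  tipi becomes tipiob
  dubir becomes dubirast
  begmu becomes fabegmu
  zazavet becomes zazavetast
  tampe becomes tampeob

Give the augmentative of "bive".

tipi and bati both end in -i yet inflect differently (tipiob, fabati), so the final letter is not what conditions the rule; the first letter is.
"bive" begins with b-. The stems beginning with b- (bati → fabati, begmu → fabegmu) add the prefix fa-.
The other patterns: stems beginning with t- add -ob; stems beginning with d- or z- add -ast.
So bive → fabive.

fabive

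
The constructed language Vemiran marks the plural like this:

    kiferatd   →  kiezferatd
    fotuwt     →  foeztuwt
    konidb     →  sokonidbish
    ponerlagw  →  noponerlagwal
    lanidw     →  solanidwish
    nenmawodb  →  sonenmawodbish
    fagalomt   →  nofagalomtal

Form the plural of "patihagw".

lanidw and ponerlagw both end in -w yet inflect differently (solanidwish, noponerlagwal), so the final letter is not what conditions the rule; the second-to-last letter is.
"patihagw" has second-to-last letter 'g'. The one such stem in the data (ponerlagw → noponerlagwal) adds no- … -al around the stem, so the same rule applies.
The other patterns: stems whose second-to-last letter is 'd' add so- … -ish around the stem; stems whose second-to-last letter is 't' or 'w' insert -ez- after the first vowel.
So patihagw → nopatihagwal.

nopatihagwal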